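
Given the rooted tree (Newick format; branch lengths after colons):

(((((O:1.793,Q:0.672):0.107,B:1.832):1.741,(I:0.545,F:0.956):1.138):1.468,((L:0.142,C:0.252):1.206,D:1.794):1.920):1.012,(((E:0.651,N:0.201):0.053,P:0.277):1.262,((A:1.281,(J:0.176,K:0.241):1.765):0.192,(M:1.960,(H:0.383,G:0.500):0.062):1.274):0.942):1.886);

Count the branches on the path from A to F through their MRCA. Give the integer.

8

The MRCA of A and F is the root of the tree.
From A up to that node: 4 branches. From F up to the same node: 4 branches. Total: 4 + 4 = 8.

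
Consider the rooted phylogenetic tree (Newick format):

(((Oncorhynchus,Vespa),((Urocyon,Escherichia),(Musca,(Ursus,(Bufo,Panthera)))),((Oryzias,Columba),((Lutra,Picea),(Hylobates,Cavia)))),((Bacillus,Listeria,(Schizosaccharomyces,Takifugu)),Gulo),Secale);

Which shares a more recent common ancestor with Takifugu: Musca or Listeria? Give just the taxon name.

The MRCA of Takifugu and Listeria subtends (Bacillus,Listeria,(Schizosaccharomyces,Takifugu)) (4 taxa).
The MRCA of Takifugu and Musca is the root, subtending the entire tree (20 taxa).
The first is nested inside the second, so Takifugu shares a more recent common ancestor with Listeria.

Listeria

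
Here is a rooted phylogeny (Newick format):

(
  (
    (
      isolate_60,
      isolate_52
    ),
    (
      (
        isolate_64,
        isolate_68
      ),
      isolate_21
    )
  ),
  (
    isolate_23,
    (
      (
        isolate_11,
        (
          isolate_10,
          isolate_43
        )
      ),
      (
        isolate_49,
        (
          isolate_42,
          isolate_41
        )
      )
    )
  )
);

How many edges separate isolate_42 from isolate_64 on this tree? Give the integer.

9

The MRCA of isolate_42 and isolate_64 is the root of the tree.
From isolate_42 up to that node: 5 branches. From isolate_64 up to the same node: 4 branches. Total: 5 + 4 = 9.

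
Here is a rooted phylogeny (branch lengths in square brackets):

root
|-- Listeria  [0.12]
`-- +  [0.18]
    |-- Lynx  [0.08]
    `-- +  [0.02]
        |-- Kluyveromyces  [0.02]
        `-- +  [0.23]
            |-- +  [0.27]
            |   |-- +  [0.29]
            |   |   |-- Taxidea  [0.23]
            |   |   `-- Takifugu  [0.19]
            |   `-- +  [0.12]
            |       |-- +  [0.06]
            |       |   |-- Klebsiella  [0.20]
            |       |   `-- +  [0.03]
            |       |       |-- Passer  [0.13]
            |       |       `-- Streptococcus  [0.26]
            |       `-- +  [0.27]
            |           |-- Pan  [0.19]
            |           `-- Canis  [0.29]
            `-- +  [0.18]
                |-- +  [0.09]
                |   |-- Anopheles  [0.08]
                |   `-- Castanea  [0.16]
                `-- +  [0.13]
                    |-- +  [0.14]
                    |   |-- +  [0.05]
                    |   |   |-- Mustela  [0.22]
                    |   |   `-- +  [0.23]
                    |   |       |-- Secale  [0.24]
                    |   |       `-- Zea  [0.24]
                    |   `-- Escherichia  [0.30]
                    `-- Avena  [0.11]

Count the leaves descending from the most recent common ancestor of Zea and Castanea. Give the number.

The MRCA of Zea and Castanea is the node subtending ((Anopheles,Castanea),(((Mustela,(Secale,Zea)),Escherichia),Avena)).
That clade contains 7 terminal taxa: Anopheles, Avena, Castanea, Escherichia, Mustela, Secale, Zea.

7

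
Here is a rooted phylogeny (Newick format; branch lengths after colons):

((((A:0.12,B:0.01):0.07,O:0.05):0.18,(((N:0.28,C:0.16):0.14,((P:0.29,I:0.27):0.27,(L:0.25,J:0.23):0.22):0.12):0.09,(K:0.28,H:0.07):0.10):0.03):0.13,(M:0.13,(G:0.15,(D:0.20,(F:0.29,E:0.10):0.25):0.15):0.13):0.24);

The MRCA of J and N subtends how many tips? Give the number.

6

The MRCA of J and N is the node subtending ((N,C),((P,I),(L,J))).
That clade contains 6 terminal taxa: C, I, J, L, N, P.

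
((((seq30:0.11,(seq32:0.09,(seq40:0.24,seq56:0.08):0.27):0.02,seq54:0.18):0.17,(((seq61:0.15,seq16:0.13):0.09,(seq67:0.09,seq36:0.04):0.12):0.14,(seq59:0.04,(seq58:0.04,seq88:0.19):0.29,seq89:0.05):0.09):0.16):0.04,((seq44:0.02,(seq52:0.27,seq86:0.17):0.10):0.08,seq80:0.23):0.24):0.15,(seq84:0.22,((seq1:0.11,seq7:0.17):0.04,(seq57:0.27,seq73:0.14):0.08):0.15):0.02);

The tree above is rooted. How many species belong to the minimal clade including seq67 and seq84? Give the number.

The MRCA of seq67 and seq84 is the root, so the clade is the entire tree.
That clade contains 22 terminal taxa: seq1, seq16, seq30, seq32, seq36, seq40, seq44, seq52, seq54, seq56, seq57, seq58, seq59, seq61, seq67, seq7, seq73, seq80, seq84, seq86, seq88, seq89.

22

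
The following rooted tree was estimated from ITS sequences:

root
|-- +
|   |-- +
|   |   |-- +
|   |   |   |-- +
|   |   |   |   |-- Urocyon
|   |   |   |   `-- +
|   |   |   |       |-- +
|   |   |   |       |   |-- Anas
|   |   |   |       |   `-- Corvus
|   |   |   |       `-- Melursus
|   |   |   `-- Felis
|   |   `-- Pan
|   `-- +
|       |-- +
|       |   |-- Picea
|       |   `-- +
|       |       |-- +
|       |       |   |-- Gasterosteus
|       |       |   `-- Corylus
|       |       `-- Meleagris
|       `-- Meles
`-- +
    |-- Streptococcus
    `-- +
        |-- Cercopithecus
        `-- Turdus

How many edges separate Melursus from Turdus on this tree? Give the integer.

The MRCA of Melursus and Turdus is the root of the tree.
From Melursus up to that node: 6 branches. From Turdus up to the same node: 3 branches. Total: 6 + 3 = 9.

9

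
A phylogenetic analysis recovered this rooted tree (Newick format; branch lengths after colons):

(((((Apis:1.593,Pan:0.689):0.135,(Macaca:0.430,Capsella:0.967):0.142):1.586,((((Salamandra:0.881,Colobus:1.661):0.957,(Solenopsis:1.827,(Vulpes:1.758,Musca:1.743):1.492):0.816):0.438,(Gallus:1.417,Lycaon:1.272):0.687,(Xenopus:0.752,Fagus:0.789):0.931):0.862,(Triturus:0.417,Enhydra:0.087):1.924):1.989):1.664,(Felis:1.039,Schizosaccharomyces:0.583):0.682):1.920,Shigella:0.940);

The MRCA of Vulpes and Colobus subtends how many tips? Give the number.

The MRCA of Vulpes and Colobus is the node subtending ((Salamandra,Colobus),(Solenopsis,(Vulpes,Musca))).
That clade contains 5 terminal taxa: Colobus, Musca, Salamandra, Solenopsis, Vulpes.

5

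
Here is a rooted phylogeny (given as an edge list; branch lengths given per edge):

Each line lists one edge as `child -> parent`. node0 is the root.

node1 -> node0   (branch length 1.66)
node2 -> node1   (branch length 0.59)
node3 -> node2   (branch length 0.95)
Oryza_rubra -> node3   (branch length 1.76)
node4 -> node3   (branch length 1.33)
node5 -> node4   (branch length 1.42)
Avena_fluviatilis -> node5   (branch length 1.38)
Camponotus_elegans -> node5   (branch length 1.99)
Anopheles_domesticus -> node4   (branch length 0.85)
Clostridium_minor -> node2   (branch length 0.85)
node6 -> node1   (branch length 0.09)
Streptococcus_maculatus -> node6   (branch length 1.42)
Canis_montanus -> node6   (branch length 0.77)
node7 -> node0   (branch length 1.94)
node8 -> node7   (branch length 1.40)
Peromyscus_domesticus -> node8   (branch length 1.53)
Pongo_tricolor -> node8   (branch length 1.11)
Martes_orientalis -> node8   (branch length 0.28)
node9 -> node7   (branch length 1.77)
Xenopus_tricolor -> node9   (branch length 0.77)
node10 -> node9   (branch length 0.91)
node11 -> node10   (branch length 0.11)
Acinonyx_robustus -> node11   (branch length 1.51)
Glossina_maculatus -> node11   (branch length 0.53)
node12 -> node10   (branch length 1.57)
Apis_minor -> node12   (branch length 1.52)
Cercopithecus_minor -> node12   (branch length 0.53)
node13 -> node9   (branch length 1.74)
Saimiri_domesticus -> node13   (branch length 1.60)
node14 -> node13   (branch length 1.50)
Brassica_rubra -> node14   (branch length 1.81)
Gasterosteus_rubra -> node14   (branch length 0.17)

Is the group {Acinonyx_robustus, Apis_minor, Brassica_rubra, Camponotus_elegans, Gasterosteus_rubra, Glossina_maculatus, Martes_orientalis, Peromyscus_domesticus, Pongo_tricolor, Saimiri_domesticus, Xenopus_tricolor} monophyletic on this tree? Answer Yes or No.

No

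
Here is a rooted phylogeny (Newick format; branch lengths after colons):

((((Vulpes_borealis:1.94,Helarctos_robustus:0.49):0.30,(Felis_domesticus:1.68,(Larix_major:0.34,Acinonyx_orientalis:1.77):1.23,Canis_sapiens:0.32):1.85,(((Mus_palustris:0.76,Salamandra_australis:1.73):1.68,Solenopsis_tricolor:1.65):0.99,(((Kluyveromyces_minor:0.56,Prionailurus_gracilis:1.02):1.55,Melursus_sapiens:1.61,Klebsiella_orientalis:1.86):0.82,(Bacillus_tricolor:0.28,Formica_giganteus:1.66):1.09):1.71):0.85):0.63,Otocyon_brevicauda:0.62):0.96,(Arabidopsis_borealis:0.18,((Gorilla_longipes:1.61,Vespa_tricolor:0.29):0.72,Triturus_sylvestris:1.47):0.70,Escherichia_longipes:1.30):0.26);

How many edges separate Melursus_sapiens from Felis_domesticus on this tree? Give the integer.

6

The MRCA of Melursus_sapiens and Felis_domesticus is the node subtending ((Vulpes_borealis,Helarctos_robustus),(Felis_domesticus,(Larix_major,Acinonyx_orientalis),Canis_sapiens),(((Mus_palustris,Salamandra_australis),Solenopsis_tricolor),(((Kluyveromyces_minor,Prionailurus_gracilis),Melursus_sapiens,Klebsiella_orientalis),(Bacillus_tricolor,Formica_giganteus)))).
From Melursus_sapiens up to that node: 4 branches. From Felis_domesticus up to the same node: 2 branches. Total: 4 + 2 = 6.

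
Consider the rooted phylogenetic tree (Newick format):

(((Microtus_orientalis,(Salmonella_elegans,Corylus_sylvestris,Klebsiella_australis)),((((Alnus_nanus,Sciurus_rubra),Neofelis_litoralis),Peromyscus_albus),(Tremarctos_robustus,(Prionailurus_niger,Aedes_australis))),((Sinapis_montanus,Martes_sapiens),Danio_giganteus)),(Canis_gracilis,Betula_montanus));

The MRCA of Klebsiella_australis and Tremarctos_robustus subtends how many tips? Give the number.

14

The MRCA of Klebsiella_australis and Tremarctos_robustus is the node subtending ((Microtus_orientalis,(Salmonella_elegans,Corylus_sylvestris,Klebsiella_australis)),((((Alnus_nanus,Sciurus_rubra),Neofelis_litoralis),Peromyscus_albus),(Tremarctos_robustus,(Prionailurus_niger,Aedes_australis))),((Sinapis_montanus,Martes_sapiens),Danio_giganteus)).
That clade contains 14 terminal taxa: Aedes_australis, Alnus_nanus, Corylus_sylvestris, Danio_giganteus, Klebsiella_australis, Martes_sapiens, Microtus_orientalis, Neofelis_litoralis, Peromyscus_albus, Prionailurus_niger, Salmonella_elegans, Sciurus_rubra, Sinapis_montanus, Tremarctos_robustus.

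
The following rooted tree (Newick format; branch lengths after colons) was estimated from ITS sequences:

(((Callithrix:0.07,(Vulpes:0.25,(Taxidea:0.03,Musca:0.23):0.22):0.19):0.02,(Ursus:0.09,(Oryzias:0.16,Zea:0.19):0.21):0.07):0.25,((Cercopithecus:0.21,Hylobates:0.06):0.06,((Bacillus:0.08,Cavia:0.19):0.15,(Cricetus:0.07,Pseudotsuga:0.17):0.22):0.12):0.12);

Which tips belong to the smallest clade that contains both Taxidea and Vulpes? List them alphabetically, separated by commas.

Tracing Taxidea: it sits inside (Taxidea,Musca).
Tracing Vulpes: it sits inside (Vulpes,(Taxidea,Musca)).
The smallest clade enclosing both is (Vulpes,(Taxidea,Musca)); the answer is its 3 terminal taxa in alphabetical order.

Musca, Taxidea, Vulpes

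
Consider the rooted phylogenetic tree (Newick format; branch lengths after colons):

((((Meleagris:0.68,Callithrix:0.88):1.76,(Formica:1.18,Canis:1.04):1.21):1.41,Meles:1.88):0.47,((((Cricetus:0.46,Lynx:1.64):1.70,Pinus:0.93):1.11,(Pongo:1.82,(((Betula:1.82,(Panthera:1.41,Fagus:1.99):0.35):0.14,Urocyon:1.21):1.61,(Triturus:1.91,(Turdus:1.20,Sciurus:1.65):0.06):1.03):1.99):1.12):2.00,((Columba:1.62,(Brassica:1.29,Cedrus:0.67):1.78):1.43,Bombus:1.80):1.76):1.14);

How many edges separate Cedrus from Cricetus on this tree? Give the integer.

The MRCA of Cedrus and Cricetus is the node subtending ((((Cricetus,Lynx),Pinus),(Pongo,(((Betula,(Panthera,Fagus)),Urocyon),(Triturus,(Turdus,Sciurus))))),((Columba,(Brassica,Cedrus)),Bombus)).
From Cedrus up to that node: 4 branches. From Cricetus up to the same node: 4 branches. Total: 4 + 4 = 8.

8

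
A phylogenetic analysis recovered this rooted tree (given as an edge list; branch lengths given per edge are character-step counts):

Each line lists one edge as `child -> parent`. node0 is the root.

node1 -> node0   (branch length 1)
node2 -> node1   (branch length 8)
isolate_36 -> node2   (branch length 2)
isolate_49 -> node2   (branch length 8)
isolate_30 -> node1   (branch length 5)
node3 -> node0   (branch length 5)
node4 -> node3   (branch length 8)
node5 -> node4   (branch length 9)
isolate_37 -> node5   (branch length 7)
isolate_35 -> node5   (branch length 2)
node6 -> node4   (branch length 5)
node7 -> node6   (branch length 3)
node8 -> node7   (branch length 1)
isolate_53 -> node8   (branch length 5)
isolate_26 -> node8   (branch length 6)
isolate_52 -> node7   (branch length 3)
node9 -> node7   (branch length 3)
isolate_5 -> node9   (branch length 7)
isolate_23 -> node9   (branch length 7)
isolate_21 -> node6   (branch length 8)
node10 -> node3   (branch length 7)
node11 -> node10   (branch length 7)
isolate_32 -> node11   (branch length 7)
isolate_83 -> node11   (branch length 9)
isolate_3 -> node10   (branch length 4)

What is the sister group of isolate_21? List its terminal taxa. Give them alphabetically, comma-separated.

isolate_23, isolate_26, isolate_5, isolate_52, isolate_53

isolate_21 attaches to the tree at the node subtending (((isolate_53,isolate_26),isolate_52,(isolate_5,isolate_23)),isolate_21).
The other lineage descending from that same node — the sister group — is ((isolate_53,isolate_26),isolate_52,(isolate_5,isolate_23)); its 5 tips in alphabetical order are the answer.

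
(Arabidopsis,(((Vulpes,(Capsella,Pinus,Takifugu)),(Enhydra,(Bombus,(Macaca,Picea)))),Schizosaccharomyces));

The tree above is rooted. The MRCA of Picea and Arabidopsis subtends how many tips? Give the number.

The MRCA of Picea and Arabidopsis is the root, so the clade is the entire tree.
That clade contains 10 terminal taxa: Arabidopsis, Bombus, Capsella, Enhydra, Macaca, Picea, Pinus, Schizosaccharomyces, Takifugu, Vulpes.

10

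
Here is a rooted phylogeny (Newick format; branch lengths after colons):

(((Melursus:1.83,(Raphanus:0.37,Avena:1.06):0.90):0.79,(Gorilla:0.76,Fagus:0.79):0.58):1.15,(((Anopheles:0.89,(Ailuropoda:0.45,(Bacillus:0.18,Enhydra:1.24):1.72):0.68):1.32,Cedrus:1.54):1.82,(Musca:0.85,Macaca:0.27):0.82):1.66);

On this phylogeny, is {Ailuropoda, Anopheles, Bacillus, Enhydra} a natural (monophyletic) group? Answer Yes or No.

Yes

The most recent common ancestor of these taxa subtends (Anopheles,(Ailuropoda,(Bacillus,Enhydra))).
That clade has exactly 4 tips — every listed taxon and nothing else — so the group is monophyletic.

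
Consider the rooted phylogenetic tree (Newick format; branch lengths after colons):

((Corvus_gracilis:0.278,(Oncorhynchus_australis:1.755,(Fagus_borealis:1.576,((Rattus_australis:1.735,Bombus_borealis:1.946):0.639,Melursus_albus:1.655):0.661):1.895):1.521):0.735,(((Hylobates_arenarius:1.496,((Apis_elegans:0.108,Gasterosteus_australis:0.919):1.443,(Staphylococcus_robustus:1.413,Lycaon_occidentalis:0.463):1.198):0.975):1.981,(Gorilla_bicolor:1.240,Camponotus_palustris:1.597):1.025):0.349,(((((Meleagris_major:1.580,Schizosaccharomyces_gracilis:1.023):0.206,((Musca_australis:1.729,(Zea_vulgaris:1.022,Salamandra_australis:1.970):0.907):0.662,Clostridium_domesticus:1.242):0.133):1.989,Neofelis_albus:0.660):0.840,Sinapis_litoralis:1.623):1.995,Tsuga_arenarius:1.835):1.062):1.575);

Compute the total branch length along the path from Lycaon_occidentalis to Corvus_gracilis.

7.554

The path runs Lycaon_occidentalis → … → MRCA → … → Corvus_gracilis; the MRCA is the root of the tree.
Branch lengths along that path: 0.463 + 1.198 + 0.975 + 1.981 + 0.349 + 1.575 + 0.735 + 0.278 = 7.554.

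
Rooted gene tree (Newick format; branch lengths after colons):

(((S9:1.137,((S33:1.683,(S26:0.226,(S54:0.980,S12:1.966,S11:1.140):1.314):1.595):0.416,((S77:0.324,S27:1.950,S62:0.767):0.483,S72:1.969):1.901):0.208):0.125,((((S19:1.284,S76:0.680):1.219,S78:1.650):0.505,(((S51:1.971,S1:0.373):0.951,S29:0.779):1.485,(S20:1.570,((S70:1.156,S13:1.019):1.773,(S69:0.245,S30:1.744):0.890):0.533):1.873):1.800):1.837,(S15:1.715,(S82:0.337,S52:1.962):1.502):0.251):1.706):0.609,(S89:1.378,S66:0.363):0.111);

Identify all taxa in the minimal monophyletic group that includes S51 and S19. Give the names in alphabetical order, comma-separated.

S1, S13, S19, S20, S29, S30, S51, S69, S70, S76, S78

Tracing S51: it sits inside (S51,S1).
Tracing S19: it sits inside (S19,S76).
The smallest clade enclosing both is (((S19,S76),S78),(((S51,S1),S29),(S20,((S70,S13),(S69,S30))))); the answer is its 11 terminal taxa in alphabetical order.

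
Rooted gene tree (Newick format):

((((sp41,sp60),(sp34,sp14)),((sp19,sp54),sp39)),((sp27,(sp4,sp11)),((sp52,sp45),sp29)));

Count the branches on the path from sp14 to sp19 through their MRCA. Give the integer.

The MRCA of sp14 and sp19 is the node subtending (((sp41,sp60),(sp34,sp14)),((sp19,sp54),sp39)).
From sp14 up to that node: 3 branches. From sp19 up to the same node: 3 branches. Total: 3 + 3 = 6.

6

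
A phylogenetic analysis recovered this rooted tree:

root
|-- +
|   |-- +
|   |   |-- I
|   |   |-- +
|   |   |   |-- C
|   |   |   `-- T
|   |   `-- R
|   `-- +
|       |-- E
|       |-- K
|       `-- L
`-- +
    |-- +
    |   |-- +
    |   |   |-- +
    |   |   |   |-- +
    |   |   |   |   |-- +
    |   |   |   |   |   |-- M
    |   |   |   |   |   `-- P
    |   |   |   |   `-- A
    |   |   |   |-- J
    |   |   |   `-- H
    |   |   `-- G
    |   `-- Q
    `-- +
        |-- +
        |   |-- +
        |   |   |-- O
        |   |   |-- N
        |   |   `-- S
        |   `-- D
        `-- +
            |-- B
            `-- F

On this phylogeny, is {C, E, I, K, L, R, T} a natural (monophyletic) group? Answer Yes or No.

Yes

The most recent common ancestor of these taxa subtends ((I,(C,T),R),(E,K,L)).
That clade has exactly 7 tips — every listed taxon and nothing else — so the group is monophyletic.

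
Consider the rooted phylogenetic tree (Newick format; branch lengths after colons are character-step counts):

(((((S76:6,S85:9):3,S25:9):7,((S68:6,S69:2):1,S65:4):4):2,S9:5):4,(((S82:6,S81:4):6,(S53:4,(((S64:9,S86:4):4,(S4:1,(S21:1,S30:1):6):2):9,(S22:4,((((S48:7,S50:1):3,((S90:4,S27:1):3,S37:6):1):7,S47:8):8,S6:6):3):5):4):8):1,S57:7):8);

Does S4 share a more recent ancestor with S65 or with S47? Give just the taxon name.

The MRCA of S4 and S47 subtends (((S64,S86),(S4,(S21,S30))),(S22,((((S48,S50),((S90,S27),S37)),S47),S6))) (13 taxa).
The MRCA of S4 and S65 is the root, subtending the entire tree (24 taxa).
The first is nested inside the second, so S4 shares a more recent common ancestor with S47.

S47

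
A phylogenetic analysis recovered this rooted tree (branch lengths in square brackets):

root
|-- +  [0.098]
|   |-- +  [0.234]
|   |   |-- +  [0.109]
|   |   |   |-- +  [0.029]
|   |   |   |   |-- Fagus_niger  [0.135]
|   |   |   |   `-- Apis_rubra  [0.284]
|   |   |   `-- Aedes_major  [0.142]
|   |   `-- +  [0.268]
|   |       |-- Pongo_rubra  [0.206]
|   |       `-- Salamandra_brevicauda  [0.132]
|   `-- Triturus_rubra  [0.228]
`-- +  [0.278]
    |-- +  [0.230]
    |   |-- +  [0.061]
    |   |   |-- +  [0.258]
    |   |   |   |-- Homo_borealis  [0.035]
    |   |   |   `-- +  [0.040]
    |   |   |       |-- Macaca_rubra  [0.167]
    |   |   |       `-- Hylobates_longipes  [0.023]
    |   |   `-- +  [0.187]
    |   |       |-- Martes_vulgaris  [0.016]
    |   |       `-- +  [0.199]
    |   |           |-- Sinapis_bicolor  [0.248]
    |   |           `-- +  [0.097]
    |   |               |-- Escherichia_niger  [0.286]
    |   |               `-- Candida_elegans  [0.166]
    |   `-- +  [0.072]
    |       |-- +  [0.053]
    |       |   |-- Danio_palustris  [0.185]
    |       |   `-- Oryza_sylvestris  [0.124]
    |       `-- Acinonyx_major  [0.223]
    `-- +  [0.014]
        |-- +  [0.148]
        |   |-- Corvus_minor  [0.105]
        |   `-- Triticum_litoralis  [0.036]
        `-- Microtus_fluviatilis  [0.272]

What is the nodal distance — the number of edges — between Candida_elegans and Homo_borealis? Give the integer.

6

The MRCA of Candida_elegans and Homo_borealis is the node subtending ((Homo_borealis,(Macaca_rubra,Hylobates_longipes)),(Martes_vulgaris,(Sinapis_bicolor,(Escherichia_niger,Candida_elegans)))).
From Candida_elegans up to that node: 4 branches. From Homo_borealis up to the same node: 2 branches. Total: 4 + 2 = 6.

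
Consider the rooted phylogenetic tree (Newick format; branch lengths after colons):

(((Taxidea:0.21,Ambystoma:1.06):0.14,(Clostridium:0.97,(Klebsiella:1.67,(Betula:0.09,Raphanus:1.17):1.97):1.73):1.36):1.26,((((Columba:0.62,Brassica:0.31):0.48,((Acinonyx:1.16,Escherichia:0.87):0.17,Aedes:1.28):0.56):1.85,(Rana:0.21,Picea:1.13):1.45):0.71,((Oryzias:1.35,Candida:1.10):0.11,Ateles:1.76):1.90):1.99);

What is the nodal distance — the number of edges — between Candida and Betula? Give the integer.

9

The MRCA of Candida and Betula is the root of the tree.
From Candida up to that node: 4 branches. From Betula up to the same node: 5 branches. Total: 4 + 5 = 9.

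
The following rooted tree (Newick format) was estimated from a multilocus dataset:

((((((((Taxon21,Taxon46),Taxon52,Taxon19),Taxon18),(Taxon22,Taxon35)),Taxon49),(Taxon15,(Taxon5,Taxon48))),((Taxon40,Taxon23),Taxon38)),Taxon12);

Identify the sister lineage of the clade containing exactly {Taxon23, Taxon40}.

The clade containing exactly {Taxon23, Taxon40} attaches to the tree at the node subtending ((Taxon40,Taxon23),Taxon38).
The other lineage descending from that same node — the sister group — is the single tip Taxon38.

Taxon38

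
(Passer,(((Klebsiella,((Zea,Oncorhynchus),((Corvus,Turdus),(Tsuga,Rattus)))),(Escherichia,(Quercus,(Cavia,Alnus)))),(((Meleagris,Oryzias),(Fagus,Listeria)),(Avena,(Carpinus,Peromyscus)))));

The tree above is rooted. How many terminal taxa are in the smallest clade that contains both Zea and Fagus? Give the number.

18

The MRCA of Zea and Fagus is the node subtending (((Klebsiella,((Zea,Oncorhynchus),((Corvus,Turdus),(Tsuga,Rattus)))),(Escherichia,(Quercus,(Cavia,Alnus)))),(((Meleagris,Oryzias),(Fagus,Listeria)),(Avena,(Carpinus,Peromyscus)))).
That clade contains 18 terminal taxa: Alnus, Avena, Carpinus, Cavia, Corvus, Escherichia, Fagus, Klebsiella, Listeria, Meleagris, Oncorhynchus, Oryzias, Peromyscus, Quercus, Rattus, Tsuga, Turdus, Zea.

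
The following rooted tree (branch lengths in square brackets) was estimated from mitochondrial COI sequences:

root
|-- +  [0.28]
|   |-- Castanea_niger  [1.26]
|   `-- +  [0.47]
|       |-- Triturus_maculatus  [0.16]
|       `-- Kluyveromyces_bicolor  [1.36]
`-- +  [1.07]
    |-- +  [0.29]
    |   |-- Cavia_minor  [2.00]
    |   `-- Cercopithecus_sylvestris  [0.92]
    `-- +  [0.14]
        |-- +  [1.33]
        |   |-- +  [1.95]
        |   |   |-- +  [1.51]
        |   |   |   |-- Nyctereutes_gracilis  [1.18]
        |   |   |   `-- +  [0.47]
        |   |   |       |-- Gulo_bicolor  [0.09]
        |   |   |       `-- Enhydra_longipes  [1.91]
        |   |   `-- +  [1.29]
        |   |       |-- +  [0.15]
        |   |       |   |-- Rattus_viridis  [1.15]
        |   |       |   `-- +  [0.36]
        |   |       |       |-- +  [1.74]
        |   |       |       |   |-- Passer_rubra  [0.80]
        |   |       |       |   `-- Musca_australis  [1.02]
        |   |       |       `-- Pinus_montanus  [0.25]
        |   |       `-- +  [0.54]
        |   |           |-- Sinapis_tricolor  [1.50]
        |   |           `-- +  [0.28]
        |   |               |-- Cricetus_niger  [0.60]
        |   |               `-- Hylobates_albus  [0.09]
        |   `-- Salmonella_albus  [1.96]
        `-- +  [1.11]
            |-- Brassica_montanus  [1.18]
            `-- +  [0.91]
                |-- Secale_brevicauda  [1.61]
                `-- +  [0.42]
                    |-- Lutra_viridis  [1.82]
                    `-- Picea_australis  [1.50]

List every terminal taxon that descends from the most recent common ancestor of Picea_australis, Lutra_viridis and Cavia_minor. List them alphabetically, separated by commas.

Brassica_montanus, Cavia_minor, Cercopithecus_sylvestris, Cricetus_niger, Enhydra_longipes, Gulo_bicolor, Hylobates_albus, Lutra_viridis, Musca_australis, Nyctereutes_gracilis, Passer_rubra, Picea_australis, Pinus_montanus, Rattus_viridis, Salmonella_albus, Secale_brevicauda, Sinapis_tricolor

Tracing Picea_australis: it sits inside (Lutra_viridis,Picea_australis).
Tracing Lutra_viridis: it sits inside (Lutra_viridis,Picea_australis).
Tracing Cavia_minor: it sits inside (Cavia_minor,Cercopithecus_sylvestris).
The smallest clade enclosing all 3 is ((Cavia_minor,Cercopithecus_sylvestris),((((Nyctereutes_gracilis,(Gulo_bicolor,Enhydra_longipes)),((Rattus_viridis,((Passer_rubra,Musca_australis),Pinus_montanus)),(Sinapis_tricolor,(Cricetus_niger,Hylobates_albus)))),Salmonella_albus),(Brassica_montanus,(Secale_brevicauda,(Lutra_viridis,Picea_australis))))); the answer is its 17 terminal taxa in alphabetical order.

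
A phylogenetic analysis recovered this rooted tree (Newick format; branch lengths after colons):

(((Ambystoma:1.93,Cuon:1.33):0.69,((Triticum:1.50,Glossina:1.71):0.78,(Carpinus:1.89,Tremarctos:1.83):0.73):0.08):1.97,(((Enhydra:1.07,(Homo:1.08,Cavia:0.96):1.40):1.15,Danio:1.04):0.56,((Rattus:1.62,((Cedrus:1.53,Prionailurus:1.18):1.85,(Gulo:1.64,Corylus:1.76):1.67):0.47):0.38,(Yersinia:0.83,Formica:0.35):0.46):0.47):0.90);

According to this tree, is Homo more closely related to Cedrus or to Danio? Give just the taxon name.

The MRCA of Homo and Danio subtends ((Enhydra,(Homo,Cavia)),Danio) (4 taxa).
The MRCA of Homo and Cedrus subtends (((Enhydra,(Homo,Cavia)),Danio),((Rattus,((Cedrus,Prionailurus),(Gulo,Corylus))),(Yersinia,Formica))) (11 taxa).
The first is nested inside the second, so Homo shares a more recent common ancestor with Danio.

Danio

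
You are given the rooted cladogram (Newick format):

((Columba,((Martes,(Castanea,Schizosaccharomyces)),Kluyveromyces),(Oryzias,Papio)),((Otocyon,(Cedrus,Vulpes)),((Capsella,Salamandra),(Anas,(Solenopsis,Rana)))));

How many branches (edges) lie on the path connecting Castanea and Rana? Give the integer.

10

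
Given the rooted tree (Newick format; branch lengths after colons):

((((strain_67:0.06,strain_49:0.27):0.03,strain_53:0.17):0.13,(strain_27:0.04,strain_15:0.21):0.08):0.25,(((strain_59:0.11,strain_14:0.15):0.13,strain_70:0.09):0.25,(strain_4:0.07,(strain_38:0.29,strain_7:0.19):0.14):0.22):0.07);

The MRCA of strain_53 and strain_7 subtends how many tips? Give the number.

11

The MRCA of strain_53 and strain_7 is the root, so the clade is the entire tree.
That clade contains 11 terminal taxa: strain_14, strain_15, strain_27, strain_38, strain_4, strain_49, strain_53, strain_59, strain_67, strain_7, strain_70.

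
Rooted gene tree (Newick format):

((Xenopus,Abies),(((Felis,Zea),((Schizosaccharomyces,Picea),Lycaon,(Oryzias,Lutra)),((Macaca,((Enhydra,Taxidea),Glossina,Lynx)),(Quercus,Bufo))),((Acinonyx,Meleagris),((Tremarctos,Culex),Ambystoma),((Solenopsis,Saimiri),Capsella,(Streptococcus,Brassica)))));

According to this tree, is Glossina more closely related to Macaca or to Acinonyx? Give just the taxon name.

Macaca

The MRCA of Glossina and Macaca subtends (Macaca,((Enhydra,Taxidea),Glossina,Lynx)) (5 taxa).
The MRCA of Glossina and Acinonyx subtends (((Felis,Zea),((Schizosaccharomyces,Picea),Lycaon,(Oryzias,Lutra)),((Macaca,((Enhydra,Taxidea),Glossina,Lynx)),(Quercus,Bufo))),((Acinonyx,Meleagris),((Tremarctos,Culex),Ambystoma),((Solenopsis,Saimiri),Capsella,(Streptococcus,Brassica)))) (24 taxa).
The first is nested inside the second, so Glossina shares a more recent common ancestor with Macaca.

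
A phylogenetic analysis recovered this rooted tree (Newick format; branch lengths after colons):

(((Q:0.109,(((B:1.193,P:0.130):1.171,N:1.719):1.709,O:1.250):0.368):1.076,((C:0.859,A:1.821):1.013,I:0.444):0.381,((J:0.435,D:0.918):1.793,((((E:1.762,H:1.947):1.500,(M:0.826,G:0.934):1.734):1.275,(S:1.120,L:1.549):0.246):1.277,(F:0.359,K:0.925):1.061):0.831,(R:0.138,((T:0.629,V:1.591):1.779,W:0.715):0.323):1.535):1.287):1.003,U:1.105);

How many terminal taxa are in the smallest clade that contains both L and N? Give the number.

22

The MRCA of L and N is the node subtending ((Q,(((B,P),N),O)),((C,A),I),((J,D),((((E,H),(M,G)),(S,L)),(F,K)),(R,((T,V),W)))).
That clade contains 22 terminal taxa: A, B, C, D, E, F, G, H, I, J, K, L, M, N, O, P, Q, R, S, T, V, W.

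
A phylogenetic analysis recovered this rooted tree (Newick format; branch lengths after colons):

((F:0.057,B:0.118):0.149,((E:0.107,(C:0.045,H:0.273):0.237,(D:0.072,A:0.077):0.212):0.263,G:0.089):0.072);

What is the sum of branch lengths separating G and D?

The path runs G → … → MRCA → … → D; the MRCA is the node subtending ((E,(C,H),(D,A)),G).
Branch lengths along that path: 0.089 + 0.263 + 0.212 + 0.072 = 0.636.

0.636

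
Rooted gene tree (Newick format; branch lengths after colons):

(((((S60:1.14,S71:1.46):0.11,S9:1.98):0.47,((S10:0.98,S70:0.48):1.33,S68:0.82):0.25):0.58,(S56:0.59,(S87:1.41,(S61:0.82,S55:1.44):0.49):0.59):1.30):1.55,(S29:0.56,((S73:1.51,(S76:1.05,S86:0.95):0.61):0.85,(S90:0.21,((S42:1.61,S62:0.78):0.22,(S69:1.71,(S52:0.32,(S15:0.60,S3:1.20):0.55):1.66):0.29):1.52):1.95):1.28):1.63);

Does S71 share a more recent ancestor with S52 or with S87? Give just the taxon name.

S87

The MRCA of S71 and S87 subtends ((((S60,S71),S9),((S10,S70),S68)),(S56,(S87,(S61,S55)))) (10 taxa).
The MRCA of S71 and S52 is the root, subtending the entire tree (21 taxa).
The first is nested inside the second, so S71 shares a more recent common ancestor with S87.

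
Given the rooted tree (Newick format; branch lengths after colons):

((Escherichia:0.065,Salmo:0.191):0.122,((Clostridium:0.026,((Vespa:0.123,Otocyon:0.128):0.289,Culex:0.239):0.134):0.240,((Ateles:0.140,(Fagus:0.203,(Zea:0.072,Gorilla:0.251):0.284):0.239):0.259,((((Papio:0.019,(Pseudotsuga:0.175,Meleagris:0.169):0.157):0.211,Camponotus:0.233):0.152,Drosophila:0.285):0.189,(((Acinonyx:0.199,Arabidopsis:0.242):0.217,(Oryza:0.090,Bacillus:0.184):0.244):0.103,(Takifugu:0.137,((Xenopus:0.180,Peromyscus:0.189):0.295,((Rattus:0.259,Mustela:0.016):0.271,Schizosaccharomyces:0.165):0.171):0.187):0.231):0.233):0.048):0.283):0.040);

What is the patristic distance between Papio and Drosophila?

The path runs Papio → … → MRCA → … → Drosophila; the MRCA is the node subtending (((Papio,(Pseudotsuga,Meleagris)),Camponotus),Drosophila).
Branch lengths along that path: 0.019 + 0.211 + 0.152 + 0.285 = 0.667.

0.667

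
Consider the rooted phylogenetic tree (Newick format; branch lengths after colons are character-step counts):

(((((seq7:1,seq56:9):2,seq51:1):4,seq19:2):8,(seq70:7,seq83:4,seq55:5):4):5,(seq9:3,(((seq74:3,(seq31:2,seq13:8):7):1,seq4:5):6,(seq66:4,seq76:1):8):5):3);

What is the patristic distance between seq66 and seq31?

28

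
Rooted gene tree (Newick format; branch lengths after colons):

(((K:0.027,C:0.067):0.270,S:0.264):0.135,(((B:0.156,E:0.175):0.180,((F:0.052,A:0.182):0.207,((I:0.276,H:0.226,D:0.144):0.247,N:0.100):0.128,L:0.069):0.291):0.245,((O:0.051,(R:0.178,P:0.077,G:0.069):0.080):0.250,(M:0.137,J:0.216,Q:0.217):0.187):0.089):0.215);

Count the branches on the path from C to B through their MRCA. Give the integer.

The MRCA of C and B is the root of the tree.
From C up to that node: 3 branches. From B up to the same node: 4 branches. Total: 3 + 4 = 7.

7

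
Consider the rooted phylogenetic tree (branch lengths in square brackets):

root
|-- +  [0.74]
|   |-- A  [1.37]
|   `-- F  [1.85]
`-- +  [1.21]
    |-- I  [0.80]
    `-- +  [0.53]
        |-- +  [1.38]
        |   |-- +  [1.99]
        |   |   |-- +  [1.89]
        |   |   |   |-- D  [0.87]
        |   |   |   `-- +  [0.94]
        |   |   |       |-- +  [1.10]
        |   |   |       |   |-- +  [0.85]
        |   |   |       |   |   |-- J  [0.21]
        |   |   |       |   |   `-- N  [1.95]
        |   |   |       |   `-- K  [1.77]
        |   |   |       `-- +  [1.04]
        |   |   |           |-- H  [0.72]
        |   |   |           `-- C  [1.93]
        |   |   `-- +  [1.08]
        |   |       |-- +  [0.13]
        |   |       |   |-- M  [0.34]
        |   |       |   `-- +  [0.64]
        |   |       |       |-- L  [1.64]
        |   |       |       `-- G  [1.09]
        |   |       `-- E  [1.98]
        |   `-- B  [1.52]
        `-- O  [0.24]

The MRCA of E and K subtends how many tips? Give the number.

The MRCA of E and K is the node subtending ((D,(((J,N),K),(H,C))),((M,(L,G)),E)).
That clade contains 10 terminal taxa: C, D, E, G, H, J, K, L, M, N.

10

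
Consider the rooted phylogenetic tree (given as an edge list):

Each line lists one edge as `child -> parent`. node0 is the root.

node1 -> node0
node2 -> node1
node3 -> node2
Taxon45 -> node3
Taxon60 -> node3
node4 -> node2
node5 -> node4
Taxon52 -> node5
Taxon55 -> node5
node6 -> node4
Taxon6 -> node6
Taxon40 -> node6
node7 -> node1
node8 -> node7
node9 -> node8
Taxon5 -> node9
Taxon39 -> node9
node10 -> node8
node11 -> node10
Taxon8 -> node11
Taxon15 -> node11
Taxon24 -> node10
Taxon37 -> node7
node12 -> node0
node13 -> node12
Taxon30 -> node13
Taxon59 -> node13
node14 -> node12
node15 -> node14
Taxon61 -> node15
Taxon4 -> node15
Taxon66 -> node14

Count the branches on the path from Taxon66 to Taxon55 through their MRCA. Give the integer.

The MRCA of Taxon66 and Taxon55 is the root of the tree.
From Taxon66 up to that node: 3 branches. From Taxon55 up to the same node: 5 branches. Total: 3 + 5 = 8.

8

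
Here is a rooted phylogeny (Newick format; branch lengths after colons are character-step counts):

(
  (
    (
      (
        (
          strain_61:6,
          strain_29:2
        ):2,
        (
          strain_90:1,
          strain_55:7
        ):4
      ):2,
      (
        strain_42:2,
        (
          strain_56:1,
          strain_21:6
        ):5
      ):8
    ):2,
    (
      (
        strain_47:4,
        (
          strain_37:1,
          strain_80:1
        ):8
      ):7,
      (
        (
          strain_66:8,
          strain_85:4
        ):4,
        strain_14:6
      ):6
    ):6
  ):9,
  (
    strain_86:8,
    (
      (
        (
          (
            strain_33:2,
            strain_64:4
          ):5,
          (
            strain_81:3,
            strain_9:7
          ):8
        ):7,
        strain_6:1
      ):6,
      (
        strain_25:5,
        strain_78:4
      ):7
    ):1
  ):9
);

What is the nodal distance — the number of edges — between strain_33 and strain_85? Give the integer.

11

The MRCA of strain_33 and strain_85 is the root of the tree.
From strain_33 up to that node: 6 branches. From strain_85 up to the same node: 5 branches. Total: 6 + 5 = 11.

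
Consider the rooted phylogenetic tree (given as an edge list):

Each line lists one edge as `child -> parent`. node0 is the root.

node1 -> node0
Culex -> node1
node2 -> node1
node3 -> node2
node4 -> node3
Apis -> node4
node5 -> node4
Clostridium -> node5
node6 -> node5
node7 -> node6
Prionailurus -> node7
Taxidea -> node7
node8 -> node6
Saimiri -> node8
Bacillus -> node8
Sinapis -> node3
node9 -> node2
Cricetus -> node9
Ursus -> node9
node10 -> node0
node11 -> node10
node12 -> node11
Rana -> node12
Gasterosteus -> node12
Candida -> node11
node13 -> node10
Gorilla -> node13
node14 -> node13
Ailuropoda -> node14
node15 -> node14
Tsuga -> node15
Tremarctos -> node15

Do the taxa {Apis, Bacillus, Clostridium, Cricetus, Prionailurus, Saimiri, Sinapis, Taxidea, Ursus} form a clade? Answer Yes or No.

Yes

The most recent common ancestor of these taxa subtends (((Apis,(Clostridium,((Prionailurus,Taxidea),(Saimiri,Bacillus)))),Sinapis),(Cricetus,Ursus)).
That clade has exactly 9 tips — every listed taxon and nothing else — so the group is monophyletic.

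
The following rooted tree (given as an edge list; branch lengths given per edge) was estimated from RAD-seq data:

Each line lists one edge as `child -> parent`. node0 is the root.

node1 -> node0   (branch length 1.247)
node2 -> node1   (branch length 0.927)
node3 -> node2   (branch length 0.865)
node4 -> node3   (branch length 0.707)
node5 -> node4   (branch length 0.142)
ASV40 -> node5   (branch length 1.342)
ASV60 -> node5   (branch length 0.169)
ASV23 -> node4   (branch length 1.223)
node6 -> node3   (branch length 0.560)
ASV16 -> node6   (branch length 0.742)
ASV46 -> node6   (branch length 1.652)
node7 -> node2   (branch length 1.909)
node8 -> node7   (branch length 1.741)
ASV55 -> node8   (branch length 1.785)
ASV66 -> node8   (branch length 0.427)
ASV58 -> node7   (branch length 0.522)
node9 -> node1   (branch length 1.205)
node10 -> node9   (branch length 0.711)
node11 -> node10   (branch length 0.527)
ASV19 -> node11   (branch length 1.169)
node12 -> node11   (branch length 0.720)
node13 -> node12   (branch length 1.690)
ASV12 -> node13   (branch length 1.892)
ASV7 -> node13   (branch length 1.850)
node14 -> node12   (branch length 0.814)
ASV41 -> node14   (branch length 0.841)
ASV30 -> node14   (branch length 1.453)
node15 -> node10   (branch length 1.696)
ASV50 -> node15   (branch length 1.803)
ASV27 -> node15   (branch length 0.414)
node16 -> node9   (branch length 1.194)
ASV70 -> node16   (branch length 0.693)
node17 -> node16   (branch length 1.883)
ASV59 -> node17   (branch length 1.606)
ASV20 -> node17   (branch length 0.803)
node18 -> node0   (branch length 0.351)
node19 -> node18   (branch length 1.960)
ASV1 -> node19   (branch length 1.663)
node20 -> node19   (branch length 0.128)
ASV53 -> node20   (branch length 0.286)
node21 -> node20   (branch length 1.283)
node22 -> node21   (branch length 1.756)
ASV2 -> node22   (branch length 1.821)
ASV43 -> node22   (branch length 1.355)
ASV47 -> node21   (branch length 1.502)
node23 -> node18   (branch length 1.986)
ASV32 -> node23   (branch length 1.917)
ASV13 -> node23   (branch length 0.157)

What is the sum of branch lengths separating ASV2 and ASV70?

The path runs ASV2 → … → MRCA → … → ASV70; the MRCA is the root of the tree.
Branch lengths along that path: 1.821 + 1.756 + 1.283 + 0.128 + 1.960 + 0.351 + 1.247 + 1.205 + 1.194 + 0.693 = 11.638.

11.638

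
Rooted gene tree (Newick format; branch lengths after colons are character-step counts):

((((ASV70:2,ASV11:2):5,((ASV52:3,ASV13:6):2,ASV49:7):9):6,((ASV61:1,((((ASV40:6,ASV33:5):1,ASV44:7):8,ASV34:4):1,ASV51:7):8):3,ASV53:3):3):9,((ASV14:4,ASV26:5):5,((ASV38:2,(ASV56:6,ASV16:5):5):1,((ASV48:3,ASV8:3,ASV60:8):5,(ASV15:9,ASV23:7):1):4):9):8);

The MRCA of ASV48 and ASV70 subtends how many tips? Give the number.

The MRCA of ASV48 and ASV70 is the root, so the clade is the entire tree.
That clade contains 22 terminal taxa: ASV11, ASV13, ASV14, ASV15, ASV16, ASV23, ASV26, ASV33, ASV34, ASV38, ASV40, ASV44, ASV48, ASV49, ASV51, ASV52, ASV53, ASV56, ASV60, ASV61, ASV70, ASV8.

22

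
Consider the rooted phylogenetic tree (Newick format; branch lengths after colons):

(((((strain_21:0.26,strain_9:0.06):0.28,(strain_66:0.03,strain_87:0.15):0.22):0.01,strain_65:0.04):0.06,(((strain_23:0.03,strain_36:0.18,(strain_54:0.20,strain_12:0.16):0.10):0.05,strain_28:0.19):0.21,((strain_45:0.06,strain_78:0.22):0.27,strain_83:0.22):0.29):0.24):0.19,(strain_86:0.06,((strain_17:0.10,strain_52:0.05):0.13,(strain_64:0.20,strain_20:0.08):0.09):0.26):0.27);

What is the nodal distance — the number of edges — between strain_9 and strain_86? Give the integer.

The MRCA of strain_9 and strain_86 is the root of the tree.
From strain_9 up to that node: 5 branches. From strain_86 up to the same node: 2 branches. Total: 5 + 2 = 7.

7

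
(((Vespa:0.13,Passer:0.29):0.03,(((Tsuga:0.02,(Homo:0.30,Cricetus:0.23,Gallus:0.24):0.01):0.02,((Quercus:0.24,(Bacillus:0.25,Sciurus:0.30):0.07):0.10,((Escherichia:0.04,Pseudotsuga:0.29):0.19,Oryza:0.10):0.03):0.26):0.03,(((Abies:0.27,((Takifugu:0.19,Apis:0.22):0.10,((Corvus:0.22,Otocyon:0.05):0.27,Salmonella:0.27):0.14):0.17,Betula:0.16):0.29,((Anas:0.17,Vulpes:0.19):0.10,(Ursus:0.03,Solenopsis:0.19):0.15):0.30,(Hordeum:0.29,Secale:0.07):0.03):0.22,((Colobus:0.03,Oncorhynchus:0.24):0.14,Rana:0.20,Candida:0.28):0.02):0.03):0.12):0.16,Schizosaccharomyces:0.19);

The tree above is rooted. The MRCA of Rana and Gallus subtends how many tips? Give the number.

27

The MRCA of Rana and Gallus is the node subtending (((Tsuga,(Homo,Cricetus,Gallus)),((Quercus,(Bacillus,Sciurus)),((Escherichia,Pseudotsuga),Oryza))),(((Abies,((Takifugu,Apis),((Corvus,Otocyon),Salmonella)),Betula),((Anas,Vulpes),(Ursus,Solenopsis)),(Hordeum,Secale)),((Colobus,Oncorhynchus),Rana,Candida))).
That clade contains 27 terminal taxa: Abies, Anas, Apis, Bacillus, Betula, Candida, Colobus, Corvus, Cricetus, Escherichia, Gallus, Homo, Hordeum, Oncorhynchus, Oryza, Otocyon, Pseudotsuga, Quercus, Rana, Salmonella, Sciurus, Secale, Solenopsis, Takifugu, Tsuga, Ursus, Vulpes.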